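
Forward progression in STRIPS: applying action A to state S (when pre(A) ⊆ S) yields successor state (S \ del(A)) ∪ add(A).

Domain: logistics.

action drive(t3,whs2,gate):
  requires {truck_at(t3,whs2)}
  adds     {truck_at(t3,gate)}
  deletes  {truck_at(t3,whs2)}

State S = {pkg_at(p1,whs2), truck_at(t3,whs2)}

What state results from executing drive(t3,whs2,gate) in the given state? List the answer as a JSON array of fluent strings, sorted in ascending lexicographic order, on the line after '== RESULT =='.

Compute (S \ del) ∪ add:
  pre ⊆ S: {truck_at(t3,whs2)} ⊆ S  — applicable
  S \ del = {pkg_at(p1,whs2)}
  ∪ add   = {pkg_at(p1,whs2), truck_at(t3,gate)}

== RESULT ==
["pkg_at(p1,whs2)", "truck_at(t3,gate)"]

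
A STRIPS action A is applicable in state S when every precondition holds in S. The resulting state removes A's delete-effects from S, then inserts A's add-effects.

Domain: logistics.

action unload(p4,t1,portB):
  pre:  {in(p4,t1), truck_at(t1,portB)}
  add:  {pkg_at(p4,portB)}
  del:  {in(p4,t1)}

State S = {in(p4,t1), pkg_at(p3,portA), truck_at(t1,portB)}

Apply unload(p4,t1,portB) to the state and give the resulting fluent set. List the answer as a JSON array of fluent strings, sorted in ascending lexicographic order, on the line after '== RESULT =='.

Compute (S \ del) ∪ add:
  pre ⊆ S: {in(p4,t1), truck_at(t1,portB)} ⊆ S  — applicable
  S \ del = {pkg_at(p3,portA), truck_at(t1,portB)}
  ∪ add   = {pkg_at(p3,portA), pkg_at(p4,portB), truck_at(t1,portB)}

== RESULT ==
["pkg_at(p3,portA)", "pkg_at(p4,portB)", "truck_at(t1,portB)"]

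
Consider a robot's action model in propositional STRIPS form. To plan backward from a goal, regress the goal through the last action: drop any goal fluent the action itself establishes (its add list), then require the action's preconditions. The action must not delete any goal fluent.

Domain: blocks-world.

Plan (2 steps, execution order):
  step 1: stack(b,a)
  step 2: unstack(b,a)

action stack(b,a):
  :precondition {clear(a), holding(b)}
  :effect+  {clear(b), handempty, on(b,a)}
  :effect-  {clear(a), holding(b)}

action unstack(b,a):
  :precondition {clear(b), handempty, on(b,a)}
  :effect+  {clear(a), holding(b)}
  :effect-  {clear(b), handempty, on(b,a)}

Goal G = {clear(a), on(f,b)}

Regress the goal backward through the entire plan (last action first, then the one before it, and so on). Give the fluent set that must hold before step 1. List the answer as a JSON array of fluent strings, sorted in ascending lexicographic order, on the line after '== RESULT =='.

Regress step by step:
  through step 2 (unstack(b,a)): drop {clear(a)}, keep {on(f,b)}, require {clear(b), handempty, on(b,a)}
    → {clear(b), handempty, on(b,a), on(f,b)}
  through step 1 (stack(b,a)): drop {clear(b), handempty, on(b,a)}, keep {on(f,b)}, require {clear(a), holding(b)}
    → {clear(a), holding(b), on(f,b)}

== RESULT ==
["clear(a)", "holding(b)", "on(f,b)"]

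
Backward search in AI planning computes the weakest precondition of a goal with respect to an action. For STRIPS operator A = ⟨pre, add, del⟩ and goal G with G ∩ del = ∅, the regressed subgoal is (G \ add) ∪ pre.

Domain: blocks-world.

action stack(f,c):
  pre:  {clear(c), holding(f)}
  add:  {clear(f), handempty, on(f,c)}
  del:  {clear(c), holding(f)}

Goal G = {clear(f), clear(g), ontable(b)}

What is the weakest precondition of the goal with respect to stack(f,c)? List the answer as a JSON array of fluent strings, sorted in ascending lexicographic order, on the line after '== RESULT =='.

Regress:
  G ∩ del = {}  (empty — regression defined)
  G \ add = {clear(f), clear(g), ontable(b)} \ {clear(f), handempty, on(f,c)} = {clear(g), ontable(b)}
  ∪ pre   = {clear(g), ontable(b)} ∪ {clear(c), holding(f)}
          = {clear(c), clear(g), holding(f), ontable(b)}

== RESULT ==
["clear(c)", "clear(g)", "holding(f)", "ontable(b)"]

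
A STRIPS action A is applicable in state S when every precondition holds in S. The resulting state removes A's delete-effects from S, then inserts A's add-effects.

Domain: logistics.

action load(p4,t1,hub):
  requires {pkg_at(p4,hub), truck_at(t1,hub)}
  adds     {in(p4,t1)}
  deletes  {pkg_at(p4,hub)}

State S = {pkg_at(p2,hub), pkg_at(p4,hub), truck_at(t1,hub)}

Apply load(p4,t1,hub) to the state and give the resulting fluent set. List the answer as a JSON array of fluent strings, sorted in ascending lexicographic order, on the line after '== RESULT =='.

Compute (S \ del) ∪ add:
  pre ⊆ S: {pkg_at(p4,hub), truck_at(t1,hub)} ⊆ S  — applicable
  S \ del = {pkg_at(p2,hub), truck_at(t1,hub)}
  ∪ add   = {in(p4,t1), pkg_at(p2,hub), truck_at(t1,hub)}

== RESULT ==
["in(p4,t1)", "pkg_at(p2,hub)", "truck_at(t1,hub)"]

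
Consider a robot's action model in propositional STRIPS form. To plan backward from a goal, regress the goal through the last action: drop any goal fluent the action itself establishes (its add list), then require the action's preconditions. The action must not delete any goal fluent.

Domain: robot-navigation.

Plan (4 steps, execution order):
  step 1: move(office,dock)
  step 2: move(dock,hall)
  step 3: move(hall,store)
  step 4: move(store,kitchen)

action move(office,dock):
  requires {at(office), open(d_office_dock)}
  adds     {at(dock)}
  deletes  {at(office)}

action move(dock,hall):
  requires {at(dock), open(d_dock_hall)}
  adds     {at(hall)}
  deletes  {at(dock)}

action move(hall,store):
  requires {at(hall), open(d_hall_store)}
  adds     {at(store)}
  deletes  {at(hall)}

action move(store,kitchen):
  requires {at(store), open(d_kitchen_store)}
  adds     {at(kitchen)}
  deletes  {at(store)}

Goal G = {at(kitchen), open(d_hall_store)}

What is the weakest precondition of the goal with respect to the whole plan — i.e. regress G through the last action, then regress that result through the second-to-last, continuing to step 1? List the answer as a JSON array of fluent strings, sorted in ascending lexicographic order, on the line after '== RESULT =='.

Regress step by step:
  through step 4 (move(store,kitchen)): drop {at(kitchen)}, keep {open(d_hall_store)}, require {at(store), open(d_kitchen_store)}
    → {at(store), open(d_hall_store), open(d_kitchen_store)}
  through step 3 (move(hall,store)): drop {at(store)}, keep {open(d_hall_store), open(d_kitchen_store)}, require {at(hall), open(d_hall_store)}
    → {at(hall), open(d_hall_store), open(d_kitchen_store)}
  through step 2 (move(dock,hall)): drop {at(hall)}, keep {open(d_hall_store), open(d_kitchen_store)}, require {at(dock), open(d_dock_hall)}
    → {at(dock), open(d_dock_hall), open(d_hall_store), open(d_kitchen_store)}
  through step 1 (move(office,dock)): drop {at(dock)}, keep {open(d_dock_hall), open(d_hall_store), open(d_kitchen_store)}, require {at(office), open(d_office_dock)}
    → {at(office), open(d_dock_hall), open(d_hall_store), open(d_kitchen_store), open(d_office_dock)}

== RESULT ==
["at(office)", "open(d_dock_hall)", "open(d_hall_store)", "open(d_kitchen_store)", "open(d_office_dock)"]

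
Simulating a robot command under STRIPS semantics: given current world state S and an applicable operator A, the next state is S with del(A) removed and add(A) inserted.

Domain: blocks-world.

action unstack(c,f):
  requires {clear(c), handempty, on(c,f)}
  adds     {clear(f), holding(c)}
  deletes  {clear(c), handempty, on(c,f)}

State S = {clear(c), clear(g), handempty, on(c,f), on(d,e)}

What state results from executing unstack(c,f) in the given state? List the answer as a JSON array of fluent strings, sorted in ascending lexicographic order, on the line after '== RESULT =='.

Progress:
  pre ⊆ S: {clear(c), handempty, on(c,f)} ⊆ S  — applicable
  S \ del = {clear(g), on(d,e)}
  ∪ add   = {clear(f), clear(g), holding(c), on(d,e)}

== RESULT ==
["clear(f)", "clear(g)", "holding(c)", "on(d,e)"]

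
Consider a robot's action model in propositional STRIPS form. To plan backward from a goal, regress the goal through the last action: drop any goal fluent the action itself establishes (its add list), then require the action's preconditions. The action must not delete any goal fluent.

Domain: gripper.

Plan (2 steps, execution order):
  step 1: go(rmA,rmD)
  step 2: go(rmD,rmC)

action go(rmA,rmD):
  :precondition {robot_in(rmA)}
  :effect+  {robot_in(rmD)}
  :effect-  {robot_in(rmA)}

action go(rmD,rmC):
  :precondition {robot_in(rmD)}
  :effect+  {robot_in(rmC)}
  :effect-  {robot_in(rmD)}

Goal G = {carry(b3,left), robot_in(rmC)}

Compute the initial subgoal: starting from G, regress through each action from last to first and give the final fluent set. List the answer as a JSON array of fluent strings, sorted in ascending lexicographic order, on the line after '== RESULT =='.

Regress step by step:
  through step 2 (go(rmD,rmC)): drop {robot_in(rmC)}, keep {carry(b3,left)}, require {robot_in(rmD)}
    → {carry(b3,left), robot_in(rmD)}
  through step 1 (go(rmA,rmD)): drop {robot_in(rmD)}, keep {carry(b3,left)}, require {robot_in(rmA)}
    → {carry(b3,left), robot_in(rmA)}

== RESULT ==
["carry(b3,left)", "robot_in(rmA)"]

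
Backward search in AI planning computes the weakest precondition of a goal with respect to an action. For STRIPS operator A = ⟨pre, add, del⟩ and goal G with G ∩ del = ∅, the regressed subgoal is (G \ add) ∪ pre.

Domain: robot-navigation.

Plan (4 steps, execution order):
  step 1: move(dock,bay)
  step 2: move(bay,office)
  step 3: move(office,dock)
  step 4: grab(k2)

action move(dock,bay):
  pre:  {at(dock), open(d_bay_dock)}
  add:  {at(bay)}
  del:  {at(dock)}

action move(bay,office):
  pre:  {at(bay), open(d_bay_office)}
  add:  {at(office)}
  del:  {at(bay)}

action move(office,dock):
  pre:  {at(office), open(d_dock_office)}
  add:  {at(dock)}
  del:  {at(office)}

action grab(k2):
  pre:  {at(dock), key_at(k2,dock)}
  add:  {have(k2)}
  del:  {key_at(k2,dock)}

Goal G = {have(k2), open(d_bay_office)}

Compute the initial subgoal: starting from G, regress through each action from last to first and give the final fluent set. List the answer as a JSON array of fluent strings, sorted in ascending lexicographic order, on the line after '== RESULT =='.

Work backward from the goal:
  through step 4 (grab(k2)): drop {have(k2)}, keep {open(d_bay_office)}, require {at(dock), key_at(k2,dock)}
    → {at(dock), key_at(k2,dock), open(d_bay_office)}
  through step 3 (move(office,dock)): drop {at(dock)}, keep {key_at(k2,dock), open(d_bay_office)}, require {at(office), open(d_dock_office)}
    → {at(office), key_at(k2,dock), open(d_bay_office), open(d_dock_office)}
  through step 2 (move(bay,office)): drop {at(office)}, keep {key_at(k2,dock), open(d_bay_office), open(d_dock_office)}, require {at(bay), open(d_bay_office)}
    → {at(bay), key_at(k2,dock), open(d_bay_office), open(d_dock_office)}
  through step 1 (move(dock,bay)): drop {at(bay)}, keep {key_at(k2,dock), open(d_bay_office), open(d_dock_office)}, require {at(dock), open(d_bay_dock)}
    → {at(dock), key_at(k2,dock), open(d_bay_dock), open(d_bay_office), open(d_dock_office)}

== RESULT ==
["at(dock)", "key_at(k2,dock)", "open(d_bay_dock)", "open(d_bay_office)", "open(d_dock_office)"]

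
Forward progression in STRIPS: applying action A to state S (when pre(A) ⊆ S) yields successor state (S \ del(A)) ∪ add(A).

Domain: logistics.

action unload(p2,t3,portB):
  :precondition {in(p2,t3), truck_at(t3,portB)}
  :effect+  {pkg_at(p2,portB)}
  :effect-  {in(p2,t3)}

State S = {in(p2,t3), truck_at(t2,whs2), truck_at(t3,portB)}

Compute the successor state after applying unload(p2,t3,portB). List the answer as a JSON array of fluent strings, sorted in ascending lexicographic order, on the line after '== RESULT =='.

Compute (S \ del) ∪ add:
  pre ⊆ S: {in(p2,t3), truck_at(t3,portB)} ⊆ S  — applicable
  S \ del = {truck_at(t2,whs2), truck_at(t3,portB)}
  ∪ add   = {pkg_at(p2,portB), truck_at(t2,whs2), truck_at(t3,portB)}

== RESULT ==
["pkg_at(p2,portB)", "truck_at(t2,whs2)", "truck_at(t3,portB)"]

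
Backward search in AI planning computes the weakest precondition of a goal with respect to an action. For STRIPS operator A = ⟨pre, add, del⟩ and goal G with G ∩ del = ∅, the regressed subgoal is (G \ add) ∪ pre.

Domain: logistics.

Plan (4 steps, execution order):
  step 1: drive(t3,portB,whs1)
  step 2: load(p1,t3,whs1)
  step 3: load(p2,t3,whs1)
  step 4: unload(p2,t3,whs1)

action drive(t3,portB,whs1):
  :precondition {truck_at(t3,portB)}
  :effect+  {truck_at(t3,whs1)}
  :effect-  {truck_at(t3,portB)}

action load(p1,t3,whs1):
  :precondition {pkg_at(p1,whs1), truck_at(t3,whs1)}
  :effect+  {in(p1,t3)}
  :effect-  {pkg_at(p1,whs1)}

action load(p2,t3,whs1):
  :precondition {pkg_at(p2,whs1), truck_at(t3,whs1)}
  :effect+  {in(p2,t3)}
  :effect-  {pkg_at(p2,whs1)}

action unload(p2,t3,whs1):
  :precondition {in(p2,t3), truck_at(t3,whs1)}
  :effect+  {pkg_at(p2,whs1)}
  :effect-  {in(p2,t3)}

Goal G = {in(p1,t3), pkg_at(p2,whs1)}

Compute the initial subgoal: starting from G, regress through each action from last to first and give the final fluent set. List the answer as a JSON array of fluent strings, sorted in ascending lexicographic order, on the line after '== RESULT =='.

Work backward from the goal:
  through step 4 (unload(p2,t3,whs1)): drop {pkg_at(p2,whs1)}, keep {in(p1,t3)}, require {in(p2,t3), truck_at(t3,whs1)}
    → {in(p1,t3), in(p2,t3), truck_at(t3,whs1)}
  through step 3 (load(p2,t3,whs1)): drop {in(p2,t3)}, keep {in(p1,t3), truck_at(t3,whs1)}, require {pkg_at(p2,whs1), truck_at(t3,whs1)}
    → {in(p1,t3), pkg_at(p2,whs1), truck_at(t3,whs1)}
  through step 2 (load(p1,t3,whs1)): drop {in(p1,t3)}, keep {pkg_at(p2,whs1), truck_at(t3,whs1)}, require {pkg_at(p1,whs1), truck_at(t3,whs1)}
    → {pkg_at(p1,whs1), pkg_at(p2,whs1), truck_at(t3,whs1)}
  through step 1 (drive(t3,portB,whs1)): drop {truck_at(t3,whs1)}, keep {pkg_at(p1,whs1), pkg_at(p2,whs1)}, require {truck_at(t3,portB)}
    → {pkg_at(p1,whs1), pkg_at(p2,whs1), truck_at(t3,portB)}

== RESULT ==
["pkg_at(p1,whs1)", "pkg_at(p2,whs1)", "truck_at(t3,portB)"]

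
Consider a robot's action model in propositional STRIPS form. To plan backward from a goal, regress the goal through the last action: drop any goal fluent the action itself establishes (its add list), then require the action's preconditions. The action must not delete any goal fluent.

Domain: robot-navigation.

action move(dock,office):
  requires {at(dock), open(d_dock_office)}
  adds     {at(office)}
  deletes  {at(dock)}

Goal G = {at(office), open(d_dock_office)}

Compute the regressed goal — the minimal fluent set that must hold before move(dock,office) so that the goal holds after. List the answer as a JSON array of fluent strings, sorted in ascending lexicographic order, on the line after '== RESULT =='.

Compute (G \ add) ∪ pre:
  G ∩ del = {}  (empty — regression defined)
  G \ add = {at(office), open(d_dock_office)} \ {at(office)} = {open(d_dock_office)}
  ∪ pre   = {open(d_dock_office)} ∪ {at(dock), open(d_dock_office)}
          = {at(dock), open(d_dock_office)}

== RESULT ==
["at(dock)", "open(d_dock_office)"]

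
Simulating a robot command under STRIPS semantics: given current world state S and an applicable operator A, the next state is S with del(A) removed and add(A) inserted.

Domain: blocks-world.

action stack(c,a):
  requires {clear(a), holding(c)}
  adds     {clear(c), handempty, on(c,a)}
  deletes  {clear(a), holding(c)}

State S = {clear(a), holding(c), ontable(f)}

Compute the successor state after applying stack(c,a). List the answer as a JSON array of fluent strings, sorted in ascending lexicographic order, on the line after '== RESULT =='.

Compute (S \ del) ∪ add:
  pre ⊆ S: {clear(a), holding(c)} ⊆ S  — applicable
  S \ del = {ontable(f)}
  ∪ add   = {clear(c), handempty, on(c,a), ontable(f)}

== RESULT ==
["clear(c)", "handempty", "on(c,a)", "ontable(f)"]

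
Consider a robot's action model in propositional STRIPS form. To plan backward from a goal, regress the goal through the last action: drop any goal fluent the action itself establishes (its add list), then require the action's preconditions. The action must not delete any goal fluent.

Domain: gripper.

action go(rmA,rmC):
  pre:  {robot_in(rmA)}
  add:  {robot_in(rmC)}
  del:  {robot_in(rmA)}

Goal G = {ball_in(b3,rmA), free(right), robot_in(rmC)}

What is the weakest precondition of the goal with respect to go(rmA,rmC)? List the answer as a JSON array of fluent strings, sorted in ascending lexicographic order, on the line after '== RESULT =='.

Compute (G \ add) ∪ pre:
  G ∩ del = {}  (empty — regression defined)
  G \ add = {ball_in(b3,rmA), free(right), robot_in(rmC)} \ {robot_in(rmC)} = {ball_in(b3,rmA), free(right)}
  ∪ pre   = {ball_in(b3,rmA), free(right)} ∪ {robot_in(rmA)}
          = {ball_in(b3,rmA), free(right), robot_in(rmA)}

== RESULT ==
["ball_in(b3,rmA)", "free(right)", "robot_in(rmA)"]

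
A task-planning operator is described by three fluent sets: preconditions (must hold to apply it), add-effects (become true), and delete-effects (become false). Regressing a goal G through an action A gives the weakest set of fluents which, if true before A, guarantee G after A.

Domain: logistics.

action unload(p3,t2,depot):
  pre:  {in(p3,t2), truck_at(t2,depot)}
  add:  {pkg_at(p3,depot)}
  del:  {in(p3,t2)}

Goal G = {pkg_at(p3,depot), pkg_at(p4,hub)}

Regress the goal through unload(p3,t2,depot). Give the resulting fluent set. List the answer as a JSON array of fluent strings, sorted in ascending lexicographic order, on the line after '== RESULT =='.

Compute (G \ add) ∪ pre:
  G ∩ del = {}  (empty — regression defined)
  G \ add = {pkg_at(p3,depot), pkg_at(p4,hub)} \ {pkg_at(p3,depot)} = {pkg_at(p4,hub)}
  ∪ pre   = {pkg_at(p4,hub)} ∪ {in(p3,t2), truck_at(t2,depot)}
          = {in(p3,t2), pkg_at(p4,hub), truck_at(t2,depot)}

== RESULT ==
["in(p3,t2)", "pkg_at(p4,hub)", "truck_at(t2,depot)"]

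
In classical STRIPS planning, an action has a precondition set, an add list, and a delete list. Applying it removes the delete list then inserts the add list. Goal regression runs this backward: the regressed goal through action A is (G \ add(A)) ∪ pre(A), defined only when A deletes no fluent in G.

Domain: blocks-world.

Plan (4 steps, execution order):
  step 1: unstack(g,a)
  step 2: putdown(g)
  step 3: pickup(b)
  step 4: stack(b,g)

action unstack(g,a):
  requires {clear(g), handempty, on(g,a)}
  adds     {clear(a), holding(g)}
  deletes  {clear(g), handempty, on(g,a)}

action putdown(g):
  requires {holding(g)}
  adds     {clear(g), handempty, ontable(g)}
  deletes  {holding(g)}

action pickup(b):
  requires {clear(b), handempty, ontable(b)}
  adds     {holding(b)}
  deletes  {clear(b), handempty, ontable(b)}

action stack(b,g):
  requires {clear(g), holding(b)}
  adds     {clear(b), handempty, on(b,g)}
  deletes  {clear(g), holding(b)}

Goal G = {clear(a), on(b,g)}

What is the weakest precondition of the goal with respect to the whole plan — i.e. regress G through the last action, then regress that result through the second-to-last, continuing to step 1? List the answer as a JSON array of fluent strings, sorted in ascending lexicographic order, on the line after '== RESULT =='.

Regress step by step:
  through step 4 (stack(b,g)): drop {on(b,g)}, keep {clear(a)}, require {clear(g), holding(b)}
    → {clear(a), clear(g), holding(b)}
  through step 3 (pickup(b)): drop {holding(b)}, keep {clear(a), clear(g)}, require {clear(b), handempty, ontable(b)}
    → {clear(a), clear(b), clear(g), handempty, ontable(b)}
  through step 2 (putdown(g)): drop {clear(g), handempty}, keep {clear(a), clear(b), ontable(b)}, require {holding(g)}
    → {clear(a), clear(b), holding(g), ontable(b)}
  through step 1 (unstack(g,a)): drop {clear(a), holding(g)}, keep {clear(b), ontable(b)}, require {clear(g), handempty, on(g,a)}
    → {clear(b), clear(g), handempty, on(g,a), ontable(b)}

== RESULT ==
["clear(b)", "clear(g)", "handempty", "on(g,a)", "ontable(b)"]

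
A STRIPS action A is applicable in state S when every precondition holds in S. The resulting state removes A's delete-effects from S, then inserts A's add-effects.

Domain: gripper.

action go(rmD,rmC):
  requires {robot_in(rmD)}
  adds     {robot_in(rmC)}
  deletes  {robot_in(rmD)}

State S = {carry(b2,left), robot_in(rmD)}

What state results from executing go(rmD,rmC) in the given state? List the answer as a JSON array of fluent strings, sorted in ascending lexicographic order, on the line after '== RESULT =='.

Compute (S \ del) ∪ add:
  pre ⊆ S: {robot_in(rmD)} ⊆ S  — applicable
  S \ del = {carry(b2,left)}
  ∪ add   = {carry(b2,left), robot_in(rmC)}

== RESULT ==
["carry(b2,left)", "robot_in(rmC)"]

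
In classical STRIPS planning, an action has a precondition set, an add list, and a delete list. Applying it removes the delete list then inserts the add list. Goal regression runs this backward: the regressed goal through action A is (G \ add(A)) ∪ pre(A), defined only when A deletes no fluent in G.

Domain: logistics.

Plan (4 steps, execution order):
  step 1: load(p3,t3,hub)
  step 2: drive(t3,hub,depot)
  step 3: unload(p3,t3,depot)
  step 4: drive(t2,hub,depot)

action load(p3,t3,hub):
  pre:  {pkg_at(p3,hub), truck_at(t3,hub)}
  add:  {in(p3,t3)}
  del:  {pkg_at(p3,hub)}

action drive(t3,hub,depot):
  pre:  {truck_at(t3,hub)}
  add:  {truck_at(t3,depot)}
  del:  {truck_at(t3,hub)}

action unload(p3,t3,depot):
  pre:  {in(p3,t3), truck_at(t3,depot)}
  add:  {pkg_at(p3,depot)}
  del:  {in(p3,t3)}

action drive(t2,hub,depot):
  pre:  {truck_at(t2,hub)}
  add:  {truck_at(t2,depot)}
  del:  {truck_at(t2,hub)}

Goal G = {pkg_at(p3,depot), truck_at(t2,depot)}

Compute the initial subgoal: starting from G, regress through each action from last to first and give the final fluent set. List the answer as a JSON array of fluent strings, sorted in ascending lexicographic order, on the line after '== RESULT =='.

Work backward from the goal:
  through step 4 (drive(t2,hub,depot)): drop {truck_at(t2,depot)}, keep {pkg_at(p3,depot)}, require {truck_at(t2,hub)}
    → {pkg_at(p3,depot), truck_at(t2,hub)}
  through step 3 (unload(p3,t3,depot)): drop {pkg_at(p3,depot)}, keep {truck_at(t2,hub)}, require {in(p3,t3), truck_at(t3,depot)}
    → {in(p3,t3), truck_at(t2,hub), truck_at(t3,depot)}
  through step 2 (drive(t3,hub,depot)): drop {truck_at(t3,depot)}, keep {in(p3,t3), truck_at(t2,hub)}, require {truck_at(t3,hub)}
    → {in(p3,t3), truck_at(t2,hub), truck_at(t3,hub)}
  through step 1 (load(p3,t3,hub)): drop {in(p3,t3)}, keep {truck_at(t2,hub), truck_at(t3,hub)}, require {pkg_at(p3,hub), truck_at(t3,hub)}
    → {pkg_at(p3,hub), truck_at(t2,hub), truck_at(t3,hub)}

== RESULT ==
["pkg_at(p3,hub)", "truck_at(t2,hub)", "truck_at(t3,hub)"]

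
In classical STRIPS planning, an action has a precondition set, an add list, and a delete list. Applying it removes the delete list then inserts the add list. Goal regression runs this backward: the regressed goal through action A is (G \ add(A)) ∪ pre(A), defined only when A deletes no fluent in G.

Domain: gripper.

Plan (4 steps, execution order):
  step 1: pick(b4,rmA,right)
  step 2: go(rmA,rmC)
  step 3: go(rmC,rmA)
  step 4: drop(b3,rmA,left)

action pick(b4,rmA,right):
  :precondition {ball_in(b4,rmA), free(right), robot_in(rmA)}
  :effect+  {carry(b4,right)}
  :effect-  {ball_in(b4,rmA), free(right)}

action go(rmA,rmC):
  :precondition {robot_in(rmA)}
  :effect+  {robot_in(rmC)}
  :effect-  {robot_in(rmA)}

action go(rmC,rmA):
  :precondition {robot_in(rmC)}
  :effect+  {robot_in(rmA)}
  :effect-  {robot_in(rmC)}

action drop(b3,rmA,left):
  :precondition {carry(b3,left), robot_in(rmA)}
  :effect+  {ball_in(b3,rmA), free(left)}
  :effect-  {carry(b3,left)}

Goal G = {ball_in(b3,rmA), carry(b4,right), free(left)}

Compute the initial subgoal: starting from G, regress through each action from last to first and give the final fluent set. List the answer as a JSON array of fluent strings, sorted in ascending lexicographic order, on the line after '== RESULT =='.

Work backward from the goal:
  through step 4 (drop(b3,rmA,left)): drop {ball_in(b3,rmA), free(left)}, keep {carry(b4,right)}, require {carry(b3,left), robot_in(rmA)}
    → {carry(b3,left), carry(b4,right), robot_in(rmA)}
  through step 3 (go(rmC,rmA)): drop {robot_in(rmA)}, keep {carry(b3,left), carry(b4,right)}, require {robot_in(rmC)}
    → {carry(b3,left), carry(b4,right), robot_in(rmC)}
  through step 2 (go(rmA,rmC)): drop {robot_in(rmC)}, keep {carry(b3,left), carry(b4,right)}, require {robot_in(rmA)}
    → {carry(b3,left), carry(b4,right), robot_in(rmA)}
  through step 1 (pick(b4,rmA,right)): drop {carry(b4,right)}, keep {carry(b3,left), robot_in(rmA)}, require {ball_in(b4,rmA), free(right), robot_in(rmA)}
    → {ball_in(b4,rmA), carry(b3,left), free(right), robot_in(rmA)}

== RESULT ==
["ball_in(b4,rmA)", "carry(b3,left)", "free(right)", "robot_in(rmA)"]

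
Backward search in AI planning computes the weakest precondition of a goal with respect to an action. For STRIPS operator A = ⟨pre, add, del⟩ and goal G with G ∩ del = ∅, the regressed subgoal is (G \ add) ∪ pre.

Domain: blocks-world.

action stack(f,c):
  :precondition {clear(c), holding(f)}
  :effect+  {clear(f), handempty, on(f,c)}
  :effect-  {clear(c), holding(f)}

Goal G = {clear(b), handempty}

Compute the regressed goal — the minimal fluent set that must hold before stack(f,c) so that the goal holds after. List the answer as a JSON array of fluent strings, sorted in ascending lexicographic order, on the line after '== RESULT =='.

Compute (G \ add) ∪ pre:
  G ∩ del = {}  (empty — regression defined)
  G \ add = {clear(b), handempty} \ {clear(f), handempty, on(f,c)} = {clear(b)}
  ∪ pre   = {clear(b)} ∪ {clear(c), holding(f)}
          = {clear(b), clear(c), holding(f)}

== RESULT ==
["clear(b)", "clear(c)", "holding(f)"]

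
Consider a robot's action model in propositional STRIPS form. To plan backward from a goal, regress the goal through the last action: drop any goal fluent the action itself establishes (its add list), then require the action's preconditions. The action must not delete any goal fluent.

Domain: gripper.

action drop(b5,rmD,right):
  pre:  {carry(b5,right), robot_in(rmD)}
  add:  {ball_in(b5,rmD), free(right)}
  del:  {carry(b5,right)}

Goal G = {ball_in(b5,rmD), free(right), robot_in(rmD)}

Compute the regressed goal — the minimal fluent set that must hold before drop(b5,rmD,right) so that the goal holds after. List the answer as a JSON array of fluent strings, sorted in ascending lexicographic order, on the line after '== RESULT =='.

Regress:
  G ∩ del = {}  (empty — regression defined)
  G \ add = {ball_in(b5,rmD), free(right), robot_in(rmD)} \ {ball_in(b5,rmD), free(right)} = {robot_in(rmD)}
  ∪ pre   = {robot_in(rmD)} ∪ {carry(b5,right), robot_in(rmD)}
          = {carry(b5,right), robot_in(rmD)}

== RESULT ==
["carry(b5,right)", "robot_in(rmD)"]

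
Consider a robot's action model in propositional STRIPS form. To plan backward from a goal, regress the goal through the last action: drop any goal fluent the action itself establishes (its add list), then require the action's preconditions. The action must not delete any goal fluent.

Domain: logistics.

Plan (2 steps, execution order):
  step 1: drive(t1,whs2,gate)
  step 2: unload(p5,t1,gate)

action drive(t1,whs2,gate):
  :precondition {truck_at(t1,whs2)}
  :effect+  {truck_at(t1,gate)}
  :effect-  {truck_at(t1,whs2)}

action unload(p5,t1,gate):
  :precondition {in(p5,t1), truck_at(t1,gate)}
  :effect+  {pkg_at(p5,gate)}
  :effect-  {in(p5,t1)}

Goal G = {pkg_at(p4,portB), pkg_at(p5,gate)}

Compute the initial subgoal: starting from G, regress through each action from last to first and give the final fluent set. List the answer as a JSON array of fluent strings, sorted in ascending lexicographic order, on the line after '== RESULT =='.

Regress step by step:
  through step 2 (unload(p5,t1,gate)): drop {pkg_at(p5,gate)}, keep {pkg_at(p4,portB)}, require {in(p5,t1), truck_at(t1,gate)}
    → {in(p5,t1), pkg_at(p4,portB), truck_at(t1,gate)}
  through step 1 (drive(t1,whs2,gate)): drop {truck_at(t1,gate)}, keep {in(p5,t1), pkg_at(p4,portB)}, require {truck_at(t1,whs2)}
    → {in(p5,t1), pkg_at(p4,portB), truck_at(t1,whs2)}

== RESULT ==
["in(p5,t1)", "pkg_at(p4,portB)", "truck_at(t1,whs2)"]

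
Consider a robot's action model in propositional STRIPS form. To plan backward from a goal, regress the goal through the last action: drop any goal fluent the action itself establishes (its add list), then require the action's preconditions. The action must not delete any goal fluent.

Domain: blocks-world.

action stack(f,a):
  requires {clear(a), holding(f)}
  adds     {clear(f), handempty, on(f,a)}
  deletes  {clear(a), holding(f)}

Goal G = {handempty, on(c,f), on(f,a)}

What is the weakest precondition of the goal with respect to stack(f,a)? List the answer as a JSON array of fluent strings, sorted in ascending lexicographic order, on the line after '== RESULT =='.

Compute (G \ add) ∪ pre:
  G ∩ del = {}  (empty — regression defined)
  G \ add = {handempty, on(c,f), on(f,a)} \ {clear(f), handempty, on(f,a)} = {on(c,f)}
  ∪ pre   = {on(c,f)} ∪ {clear(a), holding(f)}
          = {clear(a), holding(f), on(c,f)}

== RESULT ==
["clear(a)", "holding(f)", "on(c,f)"]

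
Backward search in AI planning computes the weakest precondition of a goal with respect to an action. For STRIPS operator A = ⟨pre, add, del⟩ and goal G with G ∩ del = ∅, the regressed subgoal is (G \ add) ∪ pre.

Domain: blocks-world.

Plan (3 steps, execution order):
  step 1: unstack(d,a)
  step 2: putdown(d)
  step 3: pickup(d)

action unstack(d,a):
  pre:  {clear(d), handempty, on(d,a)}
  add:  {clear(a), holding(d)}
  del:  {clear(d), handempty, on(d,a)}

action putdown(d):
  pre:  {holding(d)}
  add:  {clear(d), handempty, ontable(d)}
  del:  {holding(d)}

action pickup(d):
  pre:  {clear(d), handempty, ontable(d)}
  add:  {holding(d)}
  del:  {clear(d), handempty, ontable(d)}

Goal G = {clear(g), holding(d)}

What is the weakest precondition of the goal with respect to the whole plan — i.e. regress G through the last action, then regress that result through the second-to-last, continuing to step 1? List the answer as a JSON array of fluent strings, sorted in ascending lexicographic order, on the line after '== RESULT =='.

Work backward from the goal:
  through step 3 (pickup(d)): drop {holding(d)}, keep {clear(g)}, require {clear(d), handempty, ontable(d)}
    → {clear(d), clear(g), handempty, ontable(d)}
  through step 2 (putdown(d)): drop {clear(d), handempty, ontable(d)}, keep {clear(g)}, require {holding(d)}
    → {clear(g), holding(d)}
  through step 1 (unstack(d,a)): drop {holding(d)}, keep {clear(g)}, require {clear(d), handempty, on(d,a)}
    → {clear(d), clear(g), handempty, on(d,a)}

== RESULT ==
["clear(d)", "clear(g)", "handempty", "on(d,a)"]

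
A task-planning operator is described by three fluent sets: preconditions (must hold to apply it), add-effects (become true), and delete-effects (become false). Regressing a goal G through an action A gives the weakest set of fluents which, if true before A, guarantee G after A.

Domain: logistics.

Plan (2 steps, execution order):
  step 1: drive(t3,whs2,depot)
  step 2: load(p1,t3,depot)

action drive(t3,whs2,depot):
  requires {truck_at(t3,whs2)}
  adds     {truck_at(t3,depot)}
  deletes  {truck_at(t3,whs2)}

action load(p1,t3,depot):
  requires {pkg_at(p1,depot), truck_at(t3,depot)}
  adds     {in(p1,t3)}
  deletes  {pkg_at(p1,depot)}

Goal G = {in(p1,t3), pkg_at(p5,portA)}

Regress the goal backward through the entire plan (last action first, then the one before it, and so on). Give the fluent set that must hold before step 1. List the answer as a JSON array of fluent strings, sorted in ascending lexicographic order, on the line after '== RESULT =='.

Regress step by step:
  through step 2 (load(p1,t3,depot)): drop {in(p1,t3)}, keep {pkg_at(p5,portA)}, require {pkg_at(p1,depot), truck_at(t3,depot)}
    → {pkg_at(p1,depot), pkg_at(p5,portA), truck_at(t3,depot)}
  through step 1 (drive(t3,whs2,depot)): drop {truck_at(t3,depot)}, keep {pkg_at(p1,depot), pkg_at(p5,portA)}, require {truck_at(t3,whs2)}
    → {pkg_at(p1,depot), pkg_at(p5,portA), truck_at(t3,whs2)}

== RESULT ==
["pkg_at(p1,depot)", "pkg_at(p5,portA)", "truck_at(t3,whs2)"]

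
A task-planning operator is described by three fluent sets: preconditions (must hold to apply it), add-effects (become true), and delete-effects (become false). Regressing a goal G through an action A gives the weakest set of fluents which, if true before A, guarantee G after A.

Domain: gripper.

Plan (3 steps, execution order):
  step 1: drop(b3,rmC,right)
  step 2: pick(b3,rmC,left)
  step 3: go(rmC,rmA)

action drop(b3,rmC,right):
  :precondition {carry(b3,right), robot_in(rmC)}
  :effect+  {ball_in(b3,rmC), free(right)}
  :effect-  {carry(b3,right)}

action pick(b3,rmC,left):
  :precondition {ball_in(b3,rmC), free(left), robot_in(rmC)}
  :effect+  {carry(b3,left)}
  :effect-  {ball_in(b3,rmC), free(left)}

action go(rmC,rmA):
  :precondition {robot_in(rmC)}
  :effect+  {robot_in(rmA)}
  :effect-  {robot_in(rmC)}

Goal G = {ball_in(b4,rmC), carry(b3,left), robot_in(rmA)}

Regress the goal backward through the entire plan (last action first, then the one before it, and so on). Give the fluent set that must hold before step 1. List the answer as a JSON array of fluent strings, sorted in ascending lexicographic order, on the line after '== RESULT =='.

Regress step by step:
  through step 3 (go(rmC,rmA)): drop {robot_in(rmA)}, keep {ball_in(b4,rmC), carry(b3,left)}, require {robot_in(rmC)}
    → {ball_in(b4,rmC), carry(b3,left), robot_in(rmC)}
  through step 2 (pick(b3,rmC,left)): drop {carry(b3,left)}, keep {ball_in(b4,rmC), robot_in(rmC)}, require {ball_in(b3,rmC), free(left), robot_in(rmC)}
    → {ball_in(b3,rmC), ball_in(b4,rmC), free(left), robot_in(rmC)}
  through step 1 (drop(b3,rmC,right)): drop {ball_in(b3,rmC)}, keep {ball_in(b4,rmC), free(left), robot_in(rmC)}, require {carry(b3,right), robot_in(rmC)}
    → {ball_in(b4,rmC), carry(b3,right), free(left), robot_in(rmC)}

== RESULT ==
["ball_in(b4,rmC)", "carry(b3,right)", "free(left)", "robot_in(rmC)"]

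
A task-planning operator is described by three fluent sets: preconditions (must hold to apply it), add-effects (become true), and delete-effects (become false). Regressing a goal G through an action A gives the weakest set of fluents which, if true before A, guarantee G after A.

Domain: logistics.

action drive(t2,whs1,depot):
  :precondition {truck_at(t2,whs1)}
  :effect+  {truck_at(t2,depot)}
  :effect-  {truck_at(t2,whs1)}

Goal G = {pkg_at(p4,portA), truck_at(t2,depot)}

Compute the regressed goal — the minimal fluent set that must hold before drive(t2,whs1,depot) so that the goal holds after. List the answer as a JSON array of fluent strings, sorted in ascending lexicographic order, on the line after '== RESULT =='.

Regress:
  G ∩ del = {}  (empty — regression defined)
  G \ add = {pkg_at(p4,portA), truck_at(t2,depot)} \ {truck_at(t2,depot)} = {pkg_at(p4,portA)}
  ∪ pre   = {pkg_at(p4,portA)} ∪ {truck_at(t2,whs1)}
          = {pkg_at(p4,portA), truck_at(t2,whs1)}

== RESULT ==
["pkg_at(p4,portA)", "truck_at(t2,whs1)"]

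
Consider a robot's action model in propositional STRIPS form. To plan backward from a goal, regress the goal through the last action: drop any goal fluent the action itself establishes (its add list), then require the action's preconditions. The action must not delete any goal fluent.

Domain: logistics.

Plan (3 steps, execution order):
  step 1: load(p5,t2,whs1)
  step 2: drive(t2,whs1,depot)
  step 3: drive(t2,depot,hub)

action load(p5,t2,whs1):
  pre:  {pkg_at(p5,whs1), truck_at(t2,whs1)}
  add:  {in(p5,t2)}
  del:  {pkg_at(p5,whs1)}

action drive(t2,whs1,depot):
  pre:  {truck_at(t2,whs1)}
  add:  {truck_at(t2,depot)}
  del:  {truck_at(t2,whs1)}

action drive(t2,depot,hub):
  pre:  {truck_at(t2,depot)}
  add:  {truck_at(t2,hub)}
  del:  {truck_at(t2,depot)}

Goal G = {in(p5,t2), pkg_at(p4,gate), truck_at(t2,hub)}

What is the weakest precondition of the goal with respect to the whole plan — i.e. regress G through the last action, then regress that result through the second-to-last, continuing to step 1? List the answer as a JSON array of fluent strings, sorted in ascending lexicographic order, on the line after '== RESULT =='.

Work backward from the goal:
  through step 3 (drive(t2,depot,hub)): drop {truck_at(t2,hub)}, keep {in(p5,t2), pkg_at(p4,gate)}, require {truck_at(t2,depot)}
    → {in(p5,t2), pkg_at(p4,gate), truck_at(t2,depot)}
  through step 2 (drive(t2,whs1,depot)): drop {truck_at(t2,depot)}, keep {in(p5,t2), pkg_at(p4,gate)}, require {truck_at(t2,whs1)}
    → {in(p5,t2), pkg_at(p4,gate), truck_at(t2,whs1)}
  through step 1 (load(p5,t2,whs1)): drop {in(p5,t2)}, keep {pkg_at(p4,gate), truck_at(t2,whs1)}, require {pkg_at(p5,whs1), truck_at(t2,whs1)}
    → {pkg_at(p4,gate), pkg_at(p5,whs1), truck_at(t2,whs1)}

== RESULT ==
["pkg_at(p4,gate)", "pkg_at(p5,whs1)", "truck_at(t2,whs1)"]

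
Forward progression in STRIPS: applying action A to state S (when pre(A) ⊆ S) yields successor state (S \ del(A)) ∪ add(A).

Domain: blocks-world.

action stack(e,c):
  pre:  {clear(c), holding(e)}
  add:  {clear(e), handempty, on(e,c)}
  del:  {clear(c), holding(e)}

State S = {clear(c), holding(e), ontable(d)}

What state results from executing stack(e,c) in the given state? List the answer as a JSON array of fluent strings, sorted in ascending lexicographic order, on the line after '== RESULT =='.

Progress:
  pre ⊆ S: {clear(c), holding(e)} ⊆ S  — applicable
  S \ del = {ontable(d)}
  ∪ add   = {clear(e), handempty, on(e,c), ontable(d)}

== RESULT ==
["clear(e)", "handempty", "on(e,c)", "ontable(d)"]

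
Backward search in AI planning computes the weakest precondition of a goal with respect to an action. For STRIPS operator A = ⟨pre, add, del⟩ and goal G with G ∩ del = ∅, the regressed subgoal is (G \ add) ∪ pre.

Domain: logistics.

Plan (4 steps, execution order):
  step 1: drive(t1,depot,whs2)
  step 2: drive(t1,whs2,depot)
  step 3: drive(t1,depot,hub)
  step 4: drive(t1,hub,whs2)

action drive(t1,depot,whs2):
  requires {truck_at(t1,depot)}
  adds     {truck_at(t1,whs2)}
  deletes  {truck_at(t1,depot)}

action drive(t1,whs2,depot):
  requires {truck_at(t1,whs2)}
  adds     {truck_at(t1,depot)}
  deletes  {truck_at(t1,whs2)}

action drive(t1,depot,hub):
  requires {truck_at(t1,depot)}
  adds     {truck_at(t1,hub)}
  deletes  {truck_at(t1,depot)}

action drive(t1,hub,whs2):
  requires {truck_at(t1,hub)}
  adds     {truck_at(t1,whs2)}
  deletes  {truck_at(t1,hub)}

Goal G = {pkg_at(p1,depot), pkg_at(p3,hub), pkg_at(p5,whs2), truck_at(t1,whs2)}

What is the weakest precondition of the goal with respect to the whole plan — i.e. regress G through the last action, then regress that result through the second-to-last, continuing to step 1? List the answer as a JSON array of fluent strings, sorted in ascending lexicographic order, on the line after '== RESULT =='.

Work backward from the goal:
  through step 4 (drive(t1,hub,whs2)): drop {truck_at(t1,whs2)}, keep {pkg_at(p1,depot), pkg_at(p3,hub), pkg_at(p5,whs2)}, require {truck_at(t1,hub)}
    → {pkg_at(p1,depot), pkg_at(p3,hub), pkg_at(p5,whs2), truck_at(t1,hub)}
  through step 3 (drive(t1,depot,hub)): drop {truck_at(t1,hub)}, keep {pkg_at(p1,depot), pkg_at(p3,hub), pkg_at(p5,whs2)}, require {truck_at(t1,depot)}
    → {pkg_at(p1,depot), pkg_at(p3,hub), pkg_at(p5,whs2), truck_at(t1,depot)}
  through step 2 (drive(t1,whs2,depot)): drop {truck_at(t1,depot)}, keep {pkg_at(p1,depot), pkg_at(p3,hub), pkg_at(p5,whs2)}, require {truck_at(t1,whs2)}
    → {pkg_at(p1,depot), pkg_at(p3,hub), pkg_at(p5,whs2), truck_at(t1,whs2)}
  through step 1 (drive(t1,depot,whs2)): drop {truck_at(t1,whs2)}, keep {pkg_at(p1,depot), pkg_at(p3,hub), pkg_at(p5,whs2)}, require {truck_at(t1,depot)}
    → {pkg_at(p1,depot), pkg_at(p3,hub), pkg_at(p5,whs2), truck_at(t1,depot)}

== RESULT ==
["pkg_at(p1,depot)", "pkg_at(p3,hub)", "pkg_at(p5,whs2)", "truck_at(t1,depot)"]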